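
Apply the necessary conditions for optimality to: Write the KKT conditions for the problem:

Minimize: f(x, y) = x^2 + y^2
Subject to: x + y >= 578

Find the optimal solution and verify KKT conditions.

KKT conditions for min x^2 + y^2 s.t. x + y >= 578:
Stationarity: 2x = mu, 2y = mu
So x = y = mu/2.
Complementary slackness: mu*(x + y - 578) = 0
Primal feasibility: x + y >= 578; dual feasibility: mu >= 0
If mu = 0 then x = y = 0, but 0 + 0 < 578 is infeasible, so the constraint is active.
Constraint active: x + y = 2*(mu/2) = 578 => mu = 578
x = y = 289, f = 167042
Verify: stationarity 2*289 = 578 = mu; primal 289 + 289 = 578 >= 578; dual mu = 578 >= 0; complementary slackness 578*(578 - 578) = 0. All KKT conditions hold.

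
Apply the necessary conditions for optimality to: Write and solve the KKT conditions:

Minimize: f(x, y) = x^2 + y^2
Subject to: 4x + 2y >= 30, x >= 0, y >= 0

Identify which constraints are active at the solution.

KKT conditions for min x^2 + y^2 s.t. 4x + 2y >= 30, x >= 0, y >= 0:
Stationarity: 2x = mu*4 + mu_x, 2y = mu*2 + mu_y, with mu, mu_x, mu_y >= 0
Complementary slackness: mu*(4x + 2y - 30) = 0, mu_x*x = 0, mu_y*y = 0
(0, 0) is infeasible (4*0 + 2*0 < 30), so if mu = 0 stationarity would force x = mu_x/2 >= 0, y = mu_y/2 >= 0 with mu_x*x = mu_y*y = 0, i.e. x = y = 0: contradiction. Hence mu > 0 and 4x + 2y = 30 is active.
Try x > 0, y > 0 (so mu_x = mu_y = 0): x = 4*mu/2, y = 2*mu/2
Substitute: 4*(4*mu/2) + 2*(2*mu/2) = 30
  mu*20/2 = 30 => mu = 3
x* = 6 > 0, y* = 3 > 0, consistent with mu_x = mu_y = 0.
f is convex and the constraints are linear, so this KKT point is the global minimum.
f* = 45
Active constraints: 4x + 2y >= 30 (holds with equality, mu = 3 > 0); x >= 0 and y >= 0 are inactive (mu_x = mu_y = 0).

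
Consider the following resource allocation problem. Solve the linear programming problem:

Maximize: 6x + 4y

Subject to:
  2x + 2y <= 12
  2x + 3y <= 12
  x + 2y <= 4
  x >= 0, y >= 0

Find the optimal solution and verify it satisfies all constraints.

Feasible vertices: (0, 0), (0, 2), (4, 0)
Objective 6x + 4y at each vertex:
  (0, 0): 0
  (0, 2): 8
  (4, 0): 24
Maximum is 24 at (4, 0).
Verify constraints at (x, y) = (4, 0):
  2*4 + 2*0 = 8 <= 12
  2*4 + 3*0 = 8 <= 12
  1*4 + 2*0 = 4 <= 4 (active)
  x = 4 >= 0, y = 0 >= 0. All constraints satisfied.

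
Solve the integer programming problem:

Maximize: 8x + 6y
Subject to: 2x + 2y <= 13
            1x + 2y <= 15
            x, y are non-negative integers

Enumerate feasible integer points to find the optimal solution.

Constraint 1: 2x + 2y <= 13
Constraint 2: 1x + 2y <= 15
Feasible x range (need y >= 0): 0 <= x <= min(13/2, 15/1) => x in {0, ..., 6}.
Enumerate feasible integer points row by row (the coefficient of y is 6 > 0, so for each x the largest feasible y gives the best value):
  x = 0: y <= min((13 - 2*0)/2, (15 - 1*0)/2) => y in {0, ..., 6}; best 8*0 + 6*6 = 36
  x = 1: y <= min((13 - 2*1)/2, (15 - 1*1)/2) => y in {0, ..., 5}; best 8*1 + 6*5 = 38
  x = 2: y <= min((13 - 2*2)/2, (15 - 1*2)/2) => y in {0, ..., 4}; best 8*2 + 6*4 = 40
  x = 3: y <= min((13 - 2*3)/2, (15 - 1*3)/2) => y in {0, ..., 3}; best 8*3 + 6*3 = 42
  x = 4: y <= min((13 - 2*4)/2, (15 - 1*4)/2) => y in {0, ..., 2}; best 8*4 + 6*2 = 44
  x = 5: y <= min((13 - 2*5)/2, (15 - 1*5)/2) => y in {0, ..., 1}; best 8*5 + 6*1 = 46
  x = 6: y <= min((13 - 2*6)/2, (15 - 1*6)/2) => y in {0}; best 8*6 + 6*0 = 48
The maximum 8x + 6y = 48 is achieved at x = 6, y = 0.
Check: 2*6 + 2*0 = 12 <= 13 and 1*6 + 2*0 = 6 <= 15.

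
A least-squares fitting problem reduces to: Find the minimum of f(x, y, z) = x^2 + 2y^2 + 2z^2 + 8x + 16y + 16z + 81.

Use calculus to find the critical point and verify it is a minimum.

f(x,y,z) = x^2 + 2y^2 + 2z^2 + 8x + 16y + 16z + 81
df/dx = 2x + (8) = 0 => x = -4
df/dy = 4y + (16) = 0 => y = -4
df/dz = 4z + (16) = 0 => z = -4
f(-4,-4,-4) = 1*(-4)^2 + 2*(-4)^2 + 2*(-4)^2 + 8*(-4) + 16*(-4) + 16*(-4) + 81 = 1
Hessian is diagonal with entries 2, 4, 4 > 0, confirmed minimum.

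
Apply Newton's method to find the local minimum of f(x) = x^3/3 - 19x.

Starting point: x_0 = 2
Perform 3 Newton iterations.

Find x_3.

f(x) = x^3/3 - 19x
f'(x) = x^2 - 19, f''(x) = 2x
Newton update: x_{n+1} = x_n - (x_n^2 - 19)/(2*x_n)
Step 1: x_0 = 2, f'=-15, f''=4, x_1 = 23/4
Step 2: x_1 = 23/4, f'=225/16, f''=23/2, x_2 = 833/184
Step 3: x_2 = 833/184, f'=50625/33856, f''=833/92, x_3 = 1337153/306544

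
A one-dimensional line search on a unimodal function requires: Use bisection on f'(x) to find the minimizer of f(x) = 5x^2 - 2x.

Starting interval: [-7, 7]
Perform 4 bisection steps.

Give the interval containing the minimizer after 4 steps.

Finding critical point of f(x) = 5x^2 - 2x using bisection on f'(x) = 10x + -2.
f'(x) = 0 when x = 1/5.
Starting interval: [-7, 7]
Step 1: mid = 0, f'(mid) = -2, new interval = [0, 7]
Step 2: mid = 7/2, f'(mid) = 33, new interval = [0, 7/2]
Step 3: mid = 7/4, f'(mid) = 31/2, new interval = [0, 7/4]
Step 4: mid = 7/8, f'(mid) = 27/4, new interval = [0, 7/8]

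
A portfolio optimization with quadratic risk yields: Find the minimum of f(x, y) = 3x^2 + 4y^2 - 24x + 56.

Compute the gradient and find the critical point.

f(x,y) = 3x^2 + 4y^2 - 24x + 56
df/dx = 6x + (-24) = 0  =>  x = 4
df/dy = 8y + (0) = 0  =>  y = 0
f(4, 0) = 3*(4)^2 + 4*(0)^2 + -24*(4) + 56 = 8
Hessian is diagonal with entries 6, 8 > 0, so this is a minimum.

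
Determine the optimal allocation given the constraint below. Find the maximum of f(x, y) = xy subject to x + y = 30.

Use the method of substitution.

Substitute y = 30 - x into f(x,y) = xy:
g(x) = x(30 - x) = 30x - x^2
g'(x) = 30 - 2x = 0  =>  x = 15
y = 30 - 15 = 15
Maximum value = 15 * 15 = 225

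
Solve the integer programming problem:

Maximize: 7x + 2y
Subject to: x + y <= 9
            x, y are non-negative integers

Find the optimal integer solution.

Objective: 7x + 2y, constraint: x + y <= 9
Coefficient of x is 7 >= coefficient of y is 2, so allocate the entire budget to x.
Optimal: x = 9, y = 0, value = 63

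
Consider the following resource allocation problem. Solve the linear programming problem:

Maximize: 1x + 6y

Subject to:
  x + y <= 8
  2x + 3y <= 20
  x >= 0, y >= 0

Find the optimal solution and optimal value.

Feasible vertices: (0, 0), (0, 20/3), (4, 4), (8, 0)
Objective 1x + 6y at each:
  (0, 0): 0
  (0, 20/3): 40
  (4, 4): 28
  (8, 0): 8
Maximum is 40 at (0, 20/3).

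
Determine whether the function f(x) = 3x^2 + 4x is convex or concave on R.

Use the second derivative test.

f(x) = 3x^2 + 4x
f'(x) = 6x + 4
f''(x) = 6
Since f''(x) = 6 > 0 for all x, f is convex on R.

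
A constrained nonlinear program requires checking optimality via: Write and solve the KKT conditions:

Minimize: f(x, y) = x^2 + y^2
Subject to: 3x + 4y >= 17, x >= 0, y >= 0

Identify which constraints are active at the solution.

KKT conditions for min x^2 + y^2 s.t. 3x + 4y >= 17, x >= 0, y >= 0:
Stationarity: 2x = mu*3 + mu_x, 2y = mu*4 + mu_y, with mu, mu_x, mu_y >= 0
Complementary slackness: mu*(3x + 4y - 17) = 0, mu_x*x = 0, mu_y*y = 0
(0, 0) is infeasible (3*0 + 4*0 < 17), so if mu = 0 stationarity would force x = mu_x/2 >= 0, y = mu_y/2 >= 0 with mu_x*x = mu_y*y = 0, i.e. x = y = 0: contradiction. Hence mu > 0 and 3x + 4y = 17 is active.
Try x > 0, y > 0 (so mu_x = mu_y = 0): x = 3*mu/2, y = 4*mu/2
Substitute: 3*(3*mu/2) + 4*(4*mu/2) = 17
  mu*25/2 = 17 => mu = 34/25
x* = 51/25 > 0, y* = 68/25 > 0, consistent with mu_x = mu_y = 0.
f is convex and the constraints are linear, so this KKT point is the global minimum.
f* = 289/25
Active constraints: 3x + 4y >= 17 (holds with equality, mu = 34/25 > 0); x >= 0 and y >= 0 are inactive (mu_x = mu_y = 0).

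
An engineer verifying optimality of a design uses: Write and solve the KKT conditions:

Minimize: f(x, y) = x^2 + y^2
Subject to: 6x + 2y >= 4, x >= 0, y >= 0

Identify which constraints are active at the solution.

KKT conditions for min x^2 + y^2 s.t. 6x + 2y >= 4, x >= 0, y >= 0:
Stationarity: 2x = mu*6 + mu_x, 2y = mu*2 + mu_y, with mu, mu_x, mu_y >= 0
Complementary slackness: mu*(6x + 2y - 4) = 0, mu_x*x = 0, mu_y*y = 0
(0, 0) is infeasible (6*0 + 2*0 < 4), so if mu = 0 stationarity would force x = mu_x/2 >= 0, y = mu_y/2 >= 0 with mu_x*x = mu_y*y = 0, i.e. x = y = 0: contradiction. Hence mu > 0 and 6x + 2y = 4 is active.
Try x > 0, y > 0 (so mu_x = mu_y = 0): x = 6*mu/2, y = 2*mu/2
Substitute: 6*(6*mu/2) + 2*(2*mu/2) = 4
  mu*40/2 = 4 => mu = 1/5
x* = 3/5 > 0, y* = 1/5 > 0, consistent with mu_x = mu_y = 0.
f is convex and the constraints are linear, so this KKT point is the global minimum.
f* = 2/5
Active constraints: 6x + 2y >= 4 (holds with equality, mu = 1/5 > 0); x >= 0 and y >= 0 are inactive (mu_x = mu_y = 0).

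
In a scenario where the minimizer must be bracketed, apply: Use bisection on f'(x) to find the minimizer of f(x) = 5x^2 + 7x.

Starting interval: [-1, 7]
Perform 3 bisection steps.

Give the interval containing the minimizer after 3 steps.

Finding critical point of f(x) = 5x^2 + 7x using bisection on f'(x) = 10x + 7.
f'(x) = 0 when x = -7/10.
Starting interval: [-1, 7]
Step 1: mid = 3, f'(mid) = 37, new interval = [-1, 3]
Step 2: mid = 1, f'(mid) = 17, new interval = [-1, 1]
Step 3: mid = 0, f'(mid) = 7, new interval = [-1, 0]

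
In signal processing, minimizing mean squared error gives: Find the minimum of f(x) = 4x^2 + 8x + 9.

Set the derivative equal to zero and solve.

f(x) = 4x^2 + 8x + 9
f'(x) = 8x + (8) = 0
x = -8/8 = -1
f(-1) = 5
Since f''(x) = 8 > 0, this is a minimum.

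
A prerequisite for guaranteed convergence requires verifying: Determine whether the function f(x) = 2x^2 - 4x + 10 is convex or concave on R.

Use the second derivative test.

f(x) = 2x^2 - 4x + 10
f'(x) = 4x - 4
f''(x) = 4
Since f''(x) = 4 > 0 for all x, f is convex on R.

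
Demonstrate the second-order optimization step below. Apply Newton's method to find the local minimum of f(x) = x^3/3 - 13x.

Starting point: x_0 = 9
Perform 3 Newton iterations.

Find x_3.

f(x) = x^3/3 - 13x
f'(x) = x^2 - 13, f''(x) = 2x
Newton update: x_{n+1} = x_n - (x_n^2 - 13)/(2*x_n)
Step 1: x_0 = 9, f'=68, f''=18, x_1 = 47/9
Step 2: x_1 = 47/9, f'=1156/81, f''=94/9, x_2 = 1631/423
Step 3: x_2 = 1631/423, f'=334084/178929, f''=3262/423, x_3 = 2493119/689913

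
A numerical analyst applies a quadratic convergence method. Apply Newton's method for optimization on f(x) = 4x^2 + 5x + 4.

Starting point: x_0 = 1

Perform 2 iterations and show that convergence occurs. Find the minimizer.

f(x) = 4x^2 + 5x + 4, f'(x) = 8x + (5), f''(x) = 8
Step 1: f'(1) = 13, x_1 = 1 - 13/8 = -5/8
Step 2: f'(-5/8) = 0, x_2 = -5/8 (converged)
Newton's method converges in 1 step for quadratics.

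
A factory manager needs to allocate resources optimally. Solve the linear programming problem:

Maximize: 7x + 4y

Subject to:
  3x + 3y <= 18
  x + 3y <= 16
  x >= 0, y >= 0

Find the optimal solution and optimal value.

Feasible vertices: (0, 0), (0, 16/3), (1, 5), (6, 0)
Objective 7x + 4y at each:
  (0, 0): 0
  (0, 16/3): 64/3
  (1, 5): 27
  (6, 0): 42
Maximum is 42 at (6, 0).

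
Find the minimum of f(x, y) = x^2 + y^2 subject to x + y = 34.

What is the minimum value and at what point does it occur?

Substitute y = 34 - x into f(x,y) = x^2 + y^2:
g(x) = x^2 + (34 - x)^2 = 2x^2 - 68x + 1156
g'(x) = 4x - 68 = 0  =>  x = 17
y = 34 - 17 = 17
Minimum value = 17^2 + 17^2 = 578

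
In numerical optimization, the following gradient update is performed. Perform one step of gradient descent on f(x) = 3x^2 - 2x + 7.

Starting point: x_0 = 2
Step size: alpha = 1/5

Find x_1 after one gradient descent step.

f(x) = 3x^2 - 2x + 7
f'(x) = 6x - 2
f'(2) = 6*2 + (-2) = 10
x_1 = x_0 - alpha * f'(x_0) = 2 - 1/5 * 10 = 0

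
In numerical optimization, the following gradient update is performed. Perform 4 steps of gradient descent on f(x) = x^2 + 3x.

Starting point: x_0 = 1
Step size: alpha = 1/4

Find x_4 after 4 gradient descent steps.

f(x) = x^2 + 3x, f'(x) = 2x + (3)
Step 1: f'(1) = 5, x_1 = 1 - 1/4 * 5 = -1/4
Step 2: f'(-1/4) = 5/2, x_2 = -1/4 - 1/4 * 5/2 = -7/8
Step 3: f'(-7/8) = 5/4, x_3 = -7/8 - 1/4 * 5/4 = -19/16
Step 4: f'(-19/16) = 5/8, x_4 = -19/16 - 1/4 * 5/8 = -43/32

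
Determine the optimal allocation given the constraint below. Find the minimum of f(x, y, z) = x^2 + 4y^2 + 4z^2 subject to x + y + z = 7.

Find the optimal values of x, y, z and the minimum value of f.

Using Lagrange multipliers on f = x^2 + 4y^2 + 4z^2 with constraint x + y + z = 7:
Conditions: 2*1*x = lambda, 2*4*y = lambda, 2*4*z = lambda
So x = lambda/2, y = lambda/8, z = lambda/8
Substituting into constraint: lambda * (3/4) = 7
lambda = 28/3
x = 14/3, y = 7/6, z = 7/6
Minimum value = 98/3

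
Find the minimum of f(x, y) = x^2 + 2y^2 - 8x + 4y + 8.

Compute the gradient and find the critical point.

f(x,y) = x^2 + 2y^2 - 8x + 4y + 8
df/dx = 2x + (-8) = 0  =>  x = 4
df/dy = 4y + (4) = 0  =>  y = -1
f(4, -1) = 1*(4)^2 + 2*(-1)^2 + -8*(4) + 4*(-1) + 8 = -10
Hessian is diagonal with entries 2, 4 > 0, so this is a minimum.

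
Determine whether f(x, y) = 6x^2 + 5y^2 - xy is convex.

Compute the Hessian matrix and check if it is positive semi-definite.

f(x,y) = 6x^2 + 5y^2 - xy
Hessian H = [[12, -1], [-1, 10]]
trace(H) = 22, det(H) = 119
Eigenvalues: (22 +/- sqrt(8)) / 2 = 12.41, 9.586
Since both eigenvalues > 0, f is convex.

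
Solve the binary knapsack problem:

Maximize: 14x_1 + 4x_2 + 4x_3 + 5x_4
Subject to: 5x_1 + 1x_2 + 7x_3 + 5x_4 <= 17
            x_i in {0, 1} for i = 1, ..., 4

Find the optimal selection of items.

Items: item 1 (v=14, w=5), item 2 (v=4, w=1), item 3 (v=4, w=7), item 4 (v=5, w=5)
Capacity: 17
Checking all 16 subsets (w = total weight, v = total value):
  {}: w = 0, v = 0
  {1}: w = 5, v = 14
  {2}: w = 1, v = 4
  {3}: w = 7, v = 4
  {4}: w = 5, v = 5
  {1, 2}: w = 6, v = 18
  {1, 3}: w = 12, v = 18
  {1, 4}: w = 10, v = 19
  {2, 3}: w = 8, v = 8
  {2, 4}: w = 6, v = 9
  {3, 4}: w = 12, v = 9
  {1, 2, 3}: w = 13, v = 22
  {1, 2, 4}: w = 11, v = 23
  {1, 3, 4}: w = 17, v = 23
  {2, 3, 4}: w = 13, v = 13
  {1, 2, 3, 4}: w = 18 > 17, infeasible
Best feasible subset: items [1, 2, 4]
(The same value 23 is also attained by {1, 3, 4}.)
Total weight: 11 <= 17, total value: 23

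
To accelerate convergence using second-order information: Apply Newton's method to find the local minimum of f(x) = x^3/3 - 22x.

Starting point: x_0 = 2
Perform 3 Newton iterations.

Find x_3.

f(x) = x^3/3 - 22x
f'(x) = x^2 - 22, f''(x) = 2x
Newton update: x_{n+1} = x_n - (x_n^2 - 22)/(2*x_n)
Step 1: x_0 = 2, f'=-18, f''=4, x_1 = 13/2
Step 2: x_1 = 13/2, f'=81/4, f''=13, x_2 = 257/52
Step 3: x_2 = 257/52, f'=6561/2704, f''=257/26, x_3 = 125537/26728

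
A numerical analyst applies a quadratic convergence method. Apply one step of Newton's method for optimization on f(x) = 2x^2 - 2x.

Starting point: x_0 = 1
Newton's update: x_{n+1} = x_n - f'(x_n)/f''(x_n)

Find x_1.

f(x) = 2x^2 - 2x
f'(x) = 4x + (-2), f''(x) = 4
Newton step: x_1 = x_0 - f'(x_0)/f''(x_0)
f'(1) = 2
x_1 = 1 - 2/4 = 1/2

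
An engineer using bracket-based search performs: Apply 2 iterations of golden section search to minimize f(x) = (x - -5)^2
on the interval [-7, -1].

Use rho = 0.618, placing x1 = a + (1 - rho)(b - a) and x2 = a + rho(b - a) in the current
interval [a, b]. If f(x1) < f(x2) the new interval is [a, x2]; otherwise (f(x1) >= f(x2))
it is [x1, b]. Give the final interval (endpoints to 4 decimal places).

Golden section search for min of f(x) = (x - -5)^2 on [-7, -1].
Each step: x1 = a + (1 - rho)(b - a), x2 = a + rho(b - a); if f(x1) < f(x2) keep [a, x2], otherwise keep [x1, b].
Step 1: [-7.0000, -1.0000], x1=-4.7080 (f=0.0853), x2=-3.2920 (f=2.9173); f(x1) < f(x2) => keep [-7.0000, -3.2920]
Step 2: [-7.0000, -3.2920], x1=-5.5835 (f=0.3405), x2=-4.7085 (f=0.0850); f(x1) > f(x2) => keep [-5.5835, -3.2920]
Final interval: [-5.5835, -3.2920]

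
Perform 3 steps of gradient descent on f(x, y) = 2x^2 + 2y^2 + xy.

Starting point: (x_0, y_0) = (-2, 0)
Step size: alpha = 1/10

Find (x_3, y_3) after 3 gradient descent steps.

f(x,y) = 2x^2 + 2y^2 + xy
grad_x = 4x + 1y, grad_y = 4y + 1x
Step 1: grad = (-8, -2), (-6/5, 1/5)
Step 2: grad = (-23/5, -2/5), (-37/50, 6/25)
Step 3: grad = (-68/25, 11/50), (-117/250, 109/500)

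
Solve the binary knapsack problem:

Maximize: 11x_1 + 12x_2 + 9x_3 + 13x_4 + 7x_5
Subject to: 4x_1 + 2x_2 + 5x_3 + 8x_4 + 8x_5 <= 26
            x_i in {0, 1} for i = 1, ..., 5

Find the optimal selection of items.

Items: item 1 (v=11, w=4), item 2 (v=12, w=2), item 3 (v=9, w=5), item 4 (v=13, w=8), item 5 (v=7, w=8)
Capacity: 26
Checking all 32 subsets (w = total weight, v = total value):
  {}: w = 0, v = 0
  {1}: w = 4, v = 11
  {2}: w = 2, v = 12
  {3}: w = 5, v = 9
  {4}: w = 8, v = 13
  {5}: w = 8, v = 7
  {1, 2}: w = 6, v = 23
  {1, 3}: w = 9, v = 20
  {1, 4}: w = 12, v = 24
  {1, 5}: w = 12, v = 18
  {2, 3}: w = 7, v = 21
  {2, 4}: w = 10, v = 25
  {2, 5}: w = 10, v = 19
  {3, 4}: w = 13, v = 22
  {3, 5}: w = 13, v = 16
  {4, 5}: w = 16, v = 20
  {1, 2, 3}: w = 11, v = 32
  {1, 2, 4}: w = 14, v = 36
  {1, 2, 5}: w = 14, v = 30
  {1, 3, 4}: w = 17, v = 33
  {1, 3, 5}: w = 17, v = 27
  {1, 4, 5}: w = 20, v = 31
  {2, 3, 4}: w = 15, v = 34
  {2, 3, 5}: w = 15, v = 28
  {2, 4, 5}: w = 18, v = 32
  {3, 4, 5}: w = 21, v = 29
  {1, 2, 3, 4}: w = 19, v = 45
  {1, 2, 3, 5}: w = 19, v = 39
  {1, 2, 4, 5}: w = 22, v = 43
  {1, 3, 4, 5}: w = 25, v = 40
  {2, 3, 4, 5}: w = 23, v = 41
  {1, 2, 3, 4, 5}: w = 27 > 26, infeasible
Best feasible subset: items [1, 2, 3, 4]
Total weight: 19 <= 26, total value: 45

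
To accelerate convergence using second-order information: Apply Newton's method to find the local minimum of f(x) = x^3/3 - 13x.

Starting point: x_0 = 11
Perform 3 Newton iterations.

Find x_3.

f(x) = x^3/3 - 13x
f'(x) = x^2 - 13, f''(x) = 2x
Newton update: x_{n+1} = x_n - (x_n^2 - 13)/(2*x_n)
Step 1: x_0 = 11, f'=108, f''=22, x_1 = 67/11
Step 2: x_1 = 67/11, f'=2916/121, f''=134/11, x_2 = 3031/737
Step 3: x_2 = 3031/737, f'=2125764/543169, f''=6062/737, x_3 = 8124079/2233847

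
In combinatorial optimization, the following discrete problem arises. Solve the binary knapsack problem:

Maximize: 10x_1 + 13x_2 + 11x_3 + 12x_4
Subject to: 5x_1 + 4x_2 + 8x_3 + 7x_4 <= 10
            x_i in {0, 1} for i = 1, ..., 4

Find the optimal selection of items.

Items: item 1 (v=10, w=5), item 2 (v=13, w=4), item 3 (v=11, w=8), item 4 (v=12, w=7)
Capacity: 10
Checking all 16 subsets (w = total weight, v = total value):
  {}: w = 0, v = 0
  {1}: w = 5, v = 10
  {2}: w = 4, v = 13
  {3}: w = 8, v = 11
  {4}: w = 7, v = 12
  {1, 2}: w = 9, v = 23
  {1, 3}: w = 13 > 10, infeasible
  {1, 4}: w = 12 > 10, infeasible
  {2, 3}: w = 12 > 10, infeasible
  {2, 4}: w = 11 > 10, infeasible
  {3, 4}: w = 15 > 10, infeasible
  {1, 2, 3}: w = 17 > 10, infeasible
  {1, 2, 4}: w = 16 > 10, infeasible
  {1, 3, 4}: w = 20 > 10, infeasible
  {2, 3, 4}: w = 19 > 10, infeasible
  {1, 2, 3, 4}: w = 24 > 10, infeasible
Best feasible subset: items [1, 2]
Total weight: 9 <= 10, total value: 23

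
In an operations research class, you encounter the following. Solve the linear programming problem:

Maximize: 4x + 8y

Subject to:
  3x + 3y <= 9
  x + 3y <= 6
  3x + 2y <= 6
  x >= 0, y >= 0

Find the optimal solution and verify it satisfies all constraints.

Feasible vertices: (0, 0), (0, 2), (6/7, 12/7), (2, 0)
Objective 4x + 8y at each vertex:
  (0, 0): 0
  (0, 2): 16
  (6/7, 12/7): 120/7
  (2, 0): 8
Maximum is 120/7 at (6/7, 12/7).
Verify constraints at (x, y) = (6/7, 12/7):
  3*(6/7) + 3*(12/7) = 54/7 <= 9
  1*(6/7) + 3*(12/7) = 6 <= 6 (active)
  3*(6/7) + 2*(12/7) = 6 <= 6 (active)
  x = 6/7 >= 0, y = 12/7 >= 0. All constraints satisfied.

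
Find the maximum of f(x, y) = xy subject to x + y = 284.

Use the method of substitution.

Substitute y = 284 - x into f(x,y) = xy:
g(x) = x(284 - x) = 284x - x^2
g'(x) = 284 - 2x = 0  =>  x = 142
y = 284 - 142 = 142
Maximum value = 142 * 142 = 20164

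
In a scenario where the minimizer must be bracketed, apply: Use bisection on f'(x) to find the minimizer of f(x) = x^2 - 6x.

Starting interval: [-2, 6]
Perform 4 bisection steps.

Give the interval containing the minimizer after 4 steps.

Finding critical point of f(x) = x^2 - 6x using bisection on f'(x) = 2x + -6.
f'(x) = 0 when x = 3.
Starting interval: [-2, 6]
Step 1: mid = 2, f'(mid) = -2, new interval = [2, 6]
Step 2: mid = 4, f'(mid) = 2, new interval = [2, 4]
Step 3: mid = 3, f'(mid) = 0, new interval = [3, 3]
Step 4: mid = 3, f'(mid) = 0, new interval = [3, 3]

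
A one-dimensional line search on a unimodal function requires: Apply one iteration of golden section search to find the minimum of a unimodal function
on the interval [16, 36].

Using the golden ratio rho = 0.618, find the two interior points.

Golden section search on [16, 36].
Golden ratio rho = 0.618 (approx).
Interior points:
  x_1 = 16 + (1-0.618)*20 = 23.6400
  x_2 = 16 + 0.618*20 = 28.3600
Compare f(x_1) and f(x_2) to determine which subinterval to keep.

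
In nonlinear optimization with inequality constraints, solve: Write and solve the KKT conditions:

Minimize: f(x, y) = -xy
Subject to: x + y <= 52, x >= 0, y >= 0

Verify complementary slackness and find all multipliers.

Problem: min -xy s.t. x + y <= 52 (multiplier lambda), x >= 0 (mu_x), y >= 0 (mu_y)
KKT stationarity: -y + lambda - mu_x = 0, -x + lambda - mu_y = 0, with lambda, mu_x, mu_y >= 0
Complementary slackness: lambda*(x + y - 52) = 0, mu_x*x = 0, mu_y*y = 0
If lambda = 0: y = -mu_x <= 0 and x = -mu_y <= 0 force x = y = 0 with f = 0; but x = y = 26 is feasible with f = -676 < 0, so this is not the minimum. Hence lambda > 0 and x + y = 52.
Try x > 0, y > 0 (so mu_x = mu_y = 0): y = lambda, x = lambda => x = y = lambda
x + y = 52 => 2*lambda = 52 => lambda = 26
x* = y* = 26 > 0, consistent with mu_x = mu_y = 0.
(Any feasible point with x = 0 or y = 0 has f = 0 > -676, so the minimum is not on those boundaries.)
min(-xy) = -676 (i.e. max xy = 676)
Multipliers: lambda = 26, mu_x = 0, mu_y = 0
Complementary slackness: lambda*(x + y - 52) = 26*(26 + 26 - 52) = 0, mu_x*x = 0*26 = 0, mu_y*y = 0*26 = 0. Satisfied.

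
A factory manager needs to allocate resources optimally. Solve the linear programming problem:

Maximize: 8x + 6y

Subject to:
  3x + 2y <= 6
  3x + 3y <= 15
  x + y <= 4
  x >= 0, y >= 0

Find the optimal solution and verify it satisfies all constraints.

Feasible vertices: (0, 0), (0, 3), (2, 0)
Objective 8x + 6y at each vertex:
  (0, 0): 0
  (0, 3): 18
  (2, 0): 16
Maximum is 18 at (0, 3).
Verify constraints at (x, y) = (0, 3):
  3*0 + 2*3 = 6 <= 6 (active)
  3*0 + 3*3 = 9 <= 15
  1*0 + 1*3 = 3 <= 4
  x = 0 >= 0, y = 3 >= 0. All constraints satisfied.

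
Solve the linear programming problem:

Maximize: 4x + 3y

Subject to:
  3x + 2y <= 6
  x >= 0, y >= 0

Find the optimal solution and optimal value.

The feasible region has vertices at [(0, 0), (2, 0), (0, 3)].
Checking objective 4x + 3y at each vertex:
  (0, 0): 4*0 + 3*0 = 0
  (2, 0): 4*2 + 3*0 = 8
  (0, 3): 4*0 + 3*3 = 9
Maximum is 9 at (0, 3).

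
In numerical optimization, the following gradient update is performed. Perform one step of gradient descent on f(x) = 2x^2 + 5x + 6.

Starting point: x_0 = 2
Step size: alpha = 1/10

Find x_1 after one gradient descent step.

f(x) = 2x^2 + 5x + 6
f'(x) = 4x + 5
f'(2) = 4*2 + (5) = 13
x_1 = x_0 - alpha * f'(x_0) = 2 - 1/10 * 13 = 7/10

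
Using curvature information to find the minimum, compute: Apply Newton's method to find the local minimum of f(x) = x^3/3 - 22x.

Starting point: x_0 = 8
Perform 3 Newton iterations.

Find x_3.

f(x) = x^3/3 - 22x
f'(x) = x^2 - 22, f''(x) = 2x
Newton update: x_{n+1} = x_n - (x_n^2 - 22)/(2*x_n)
Step 1: x_0 = 8, f'=42, f''=16, x_1 = 43/8
Step 2: x_1 = 43/8, f'=441/64, f''=43/4, x_2 = 3257/688
Step 3: x_2 = 3257/688, f'=194481/473344, f''=3257/344, x_3 = 21021617/4481632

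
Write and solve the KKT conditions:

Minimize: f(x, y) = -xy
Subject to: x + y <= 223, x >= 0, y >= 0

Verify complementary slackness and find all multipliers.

Problem: min -xy s.t. x + y <= 223 (multiplier lambda), x >= 0 (mu_x), y >= 0 (mu_y)
KKT stationarity: -y + lambda - mu_x = 0, -x + lambda - mu_y = 0, with lambda, mu_x, mu_y >= 0
Complementary slackness: lambda*(x + y - 223) = 0, mu_x*x = 0, mu_y*y = 0
If lambda = 0: y = -mu_x <= 0 and x = -mu_y <= 0 force x = y = 0 with f = 0; but x = y = 223/2 is feasible with f = -49729/4 < 0, so this is not the minimum. Hence lambda > 0 and x + y = 223.
Try x > 0, y > 0 (so mu_x = mu_y = 0): y = lambda, x = lambda => x = y = lambda
x + y = 223 => 2*lambda = 223 => lambda = 223/2
x* = y* = 223/2 > 0, consistent with mu_x = mu_y = 0.
(Any feasible point with x = 0 or y = 0 has f = 0 > -49729/4, so the minimum is not on those boundaries.)
min(-xy) = -49729/4 (i.e. max xy = 49729/4)
Multipliers: lambda = 223/2, mu_x = 0, mu_y = 0
Complementary slackness: lambda*(x + y - 223) = 223/2*(223/2 + 223/2 - 223) = 0, mu_x*x = 0*223/2 = 0, mu_y*y = 0*223/2 = 0. Satisfied.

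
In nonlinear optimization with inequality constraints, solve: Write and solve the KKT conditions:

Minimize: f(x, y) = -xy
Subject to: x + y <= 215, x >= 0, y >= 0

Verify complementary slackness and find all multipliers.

Problem: min -xy s.t. x + y <= 215 (multiplier lambda), x >= 0 (mu_x), y >= 0 (mu_y)
KKT stationarity: -y + lambda - mu_x = 0, -x + lambda - mu_y = 0, with lambda, mu_x, mu_y >= 0
Complementary slackness: lambda*(x + y - 215) = 0, mu_x*x = 0, mu_y*y = 0
If lambda = 0: y = -mu_x <= 0 and x = -mu_y <= 0 force x = y = 0 with f = 0; but x = y = 215/2 is feasible with f = -46225/4 < 0, so this is not the minimum. Hence lambda > 0 and x + y = 215.
Try x > 0, y > 0 (so mu_x = mu_y = 0): y = lambda, x = lambda => x = y = lambda
x + y = 215 => 2*lambda = 215 => lambda = 215/2
x* = y* = 215/2 > 0, consistent with mu_x = mu_y = 0.
(Any feasible point with x = 0 or y = 0 has f = 0 > -46225/4, so the minimum is not on those boundaries.)
min(-xy) = -46225/4 (i.e. max xy = 46225/4)
Multipliers: lambda = 215/2, mu_x = 0, mu_y = 0
Complementary slackness: lambda*(x + y - 215) = 215/2*(215/2 + 215/2 - 215) = 0, mu_x*x = 0*215/2 = 0, mu_y*y = 0*215/2 = 0. Satisfied.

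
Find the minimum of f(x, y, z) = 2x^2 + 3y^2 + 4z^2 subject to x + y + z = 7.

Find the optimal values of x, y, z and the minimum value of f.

Using Lagrange multipliers on f = 2x^2 + 3y^2 + 4z^2 with constraint x + y + z = 7:
Conditions: 2*2*x = lambda, 2*3*y = lambda, 2*4*z = lambda
So x = lambda/4, y = lambda/6, z = lambda/8
Substituting into constraint: lambda * (13/24) = 7
lambda = 168/13
x = 42/13, y = 28/13, z = 21/13
Minimum value = 588/13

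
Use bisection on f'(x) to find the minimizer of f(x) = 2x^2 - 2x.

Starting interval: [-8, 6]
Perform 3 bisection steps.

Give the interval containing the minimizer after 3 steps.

Finding critical point of f(x) = 2x^2 - 2x using bisection on f'(x) = 4x + -2.
f'(x) = 0 when x = 1/2.
Starting interval: [-8, 6]
Step 1: mid = -1, f'(mid) = -6, new interval = [-1, 6]
Step 2: mid = 5/2, f'(mid) = 8, new interval = [-1, 5/2]
Step 3: mid = 3/4, f'(mid) = 1, new interval = [-1, 3/4]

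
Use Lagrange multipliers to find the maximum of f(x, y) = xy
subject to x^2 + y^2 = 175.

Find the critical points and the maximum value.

Lagrange conditions: y = 2*lambda*x and x = 2*lambda*y
If x = 0 then y = 0, violating the constraint, so x, y != 0.
Dividing: y/x = x/y => x^2 = y^2 => y = x or y = -x
Constraint: 2x^2 = 175 => x^2 = 175/2 => x = +/-sqrt(175/2)
Critical points: (sqrt(175/2), sqrt(175/2)), (-sqrt(175/2), -sqrt(175/2)), (sqrt(175/2), -sqrt(175/2)), (-sqrt(175/2), sqrt(175/2))
  y = x:  xy = x^2 = 175/2  at (sqrt(175/2), sqrt(175/2)) and (-sqrt(175/2), -sqrt(175/2))
  y = -x: xy = -x^2 = -175/2 at (sqrt(175/2), -sqrt(175/2)) and (-sqrt(175/2), sqrt(175/2))
Maximum xy = 175/2 at (sqrt(175/2), sqrt(175/2)) and (-sqrt(175/2), -sqrt(175/2))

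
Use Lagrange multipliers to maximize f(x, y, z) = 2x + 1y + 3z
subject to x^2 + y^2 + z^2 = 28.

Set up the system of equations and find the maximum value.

Lagrange conditions: 2 = 2*lambda*x, 1 = 2*lambda*y, 3 = 2*lambda*z
So x:2 = y:1 = z:3, i.e. x = 2t, y = 1t, z = 3t
Constraint: t^2*(2^2 + 1^2 + 3^2) = 28
  t^2 * 14 = 28  =>  t = sqrt(2)
Maximum = 2*2t + 1*1t + 3*3t = 14*sqrt(2) = sqrt(392)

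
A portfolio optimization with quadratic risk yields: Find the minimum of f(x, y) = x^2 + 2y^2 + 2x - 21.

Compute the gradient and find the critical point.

f(x,y) = x^2 + 2y^2 + 2x - 21
df/dx = 2x + (2) = 0  =>  x = -1
df/dy = 4y + (0) = 0  =>  y = 0
f(-1, 0) = 1*(-1)^2 + 2*(0)^2 + 2*(-1) + -21 = -22
Hessian is diagonal with entries 2, 4 > 0, so this is a minimum.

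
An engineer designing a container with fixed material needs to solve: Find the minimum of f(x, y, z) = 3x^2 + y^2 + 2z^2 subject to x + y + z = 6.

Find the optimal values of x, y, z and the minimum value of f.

Using Lagrange multipliers on f = 3x^2 + y^2 + 2z^2 with constraint x + y + z = 6:
Conditions: 2*3*x = lambda, 2*1*y = lambda, 2*2*z = lambda
So x = lambda/6, y = lambda/2, z = lambda/4
Substituting into constraint: lambda * (11/12) = 6
lambda = 72/11
x = 12/11, y = 36/11, z = 18/11
Minimum value = 216/11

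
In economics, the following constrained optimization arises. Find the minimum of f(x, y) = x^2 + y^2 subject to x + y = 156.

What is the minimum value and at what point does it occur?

Substitute y = 156 - x into f(x,y) = x^2 + y^2:
g(x) = x^2 + (156 - x)^2 = 2x^2 - 312x + 24336
g'(x) = 4x - 312 = 0  =>  x = 78
y = 156 - 78 = 78
Minimum value = 78^2 + 78^2 = 12168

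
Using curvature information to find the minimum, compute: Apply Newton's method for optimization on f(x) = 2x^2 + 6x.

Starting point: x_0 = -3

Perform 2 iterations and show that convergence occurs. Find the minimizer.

f(x) = 2x^2 + 6x, f'(x) = 4x + (6), f''(x) = 4
Step 1: f'(-3) = -6, x_1 = -3 - -6/4 = -3/2
Step 2: f'(-3/2) = 0, x_2 = -3/2 (converged)
Newton's method converges in 1 step for quadratics.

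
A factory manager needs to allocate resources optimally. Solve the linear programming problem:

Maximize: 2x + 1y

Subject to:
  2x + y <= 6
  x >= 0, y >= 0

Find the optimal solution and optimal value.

The feasible region has vertices at [(0, 0), (3, 0), (0, 6)].
Checking objective 2x + 1y at each vertex:
  (0, 0): 2*0 + 1*0 = 0
  (3, 0): 2*3 + 1*0 = 6
  (0, 6): 2*0 + 1*6 = 6
Maximum is 6 at (3, 0).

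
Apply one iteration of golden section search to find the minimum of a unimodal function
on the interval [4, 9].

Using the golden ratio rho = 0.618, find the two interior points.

Golden section search on [4, 9].
Golden ratio rho = 0.618 (approx).
Interior points:
  x_1 = 4 + (1-0.618)*5 = 5.9100
  x_2 = 4 + 0.618*5 = 7.0900
Compare f(x_1) and f(x_2) to determine which subinterval to keep.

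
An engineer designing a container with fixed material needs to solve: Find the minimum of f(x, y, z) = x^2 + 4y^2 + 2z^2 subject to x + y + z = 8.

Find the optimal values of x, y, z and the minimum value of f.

Using Lagrange multipliers on f = x^2 + 4y^2 + 2z^2 with constraint x + y + z = 8:
Conditions: 2*1*x = lambda, 2*4*y = lambda, 2*2*z = lambda
So x = lambda/2, y = lambda/8, z = lambda/4
Substituting into constraint: lambda * (7/8) = 8
lambda = 64/7
x = 32/7, y = 8/7, z = 16/7
Minimum value = 256/7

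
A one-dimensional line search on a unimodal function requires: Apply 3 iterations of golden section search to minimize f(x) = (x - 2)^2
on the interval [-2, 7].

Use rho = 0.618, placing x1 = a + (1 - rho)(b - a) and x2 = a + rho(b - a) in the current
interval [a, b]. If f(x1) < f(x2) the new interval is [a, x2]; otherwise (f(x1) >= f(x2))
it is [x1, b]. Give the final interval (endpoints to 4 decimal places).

Golden section search for min of f(x) = (x - 2)^2 on [-2, 7].
Each step: x1 = a + (1 - rho)(b - a), x2 = a + rho(b - a); if f(x1) < f(x2) keep [a, x2], otherwise keep [x1, b].
Step 1: [-2.0000, 7.0000], x1=1.4380 (f=0.3158), x2=3.5620 (f=2.4398); f(x1) < f(x2) => keep [-2.0000, 3.5620]
Step 2: [-2.0000, 3.5620], x1=0.1247 (f=3.5168), x2=1.4373 (f=0.3166); f(x1) > f(x2) => keep [0.1247, 3.5620]
Step 3: [0.1247, 3.5620], x1=1.4377 (f=0.3161), x2=2.2489 (f=0.0620); f(x1) > f(x2) => keep [1.4377, 3.5620]
Final interval: [1.4377, 3.5620]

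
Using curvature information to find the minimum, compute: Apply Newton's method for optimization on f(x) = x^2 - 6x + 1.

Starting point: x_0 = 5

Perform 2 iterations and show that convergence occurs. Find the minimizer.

f(x) = x^2 - 6x + 1, f'(x) = 2x + (-6), f''(x) = 2
Step 1: f'(5) = 4, x_1 = 5 - 4/2 = 3
Step 2: f'(3) = 0, x_2 = 3 (converged)
Newton's method converges in 1 step for quadratics.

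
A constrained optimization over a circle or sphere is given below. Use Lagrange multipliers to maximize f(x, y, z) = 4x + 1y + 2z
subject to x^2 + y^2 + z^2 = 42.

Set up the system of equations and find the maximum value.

Lagrange conditions: 4 = 2*lambda*x, 1 = 2*lambda*y, 2 = 2*lambda*z
So x:4 = y:1 = z:2, i.e. x = 4t, y = 1t, z = 2t
Constraint: t^2*(4^2 + 1^2 + 2^2) = 42
  t^2 * 21 = 42  =>  t = sqrt(2)
Maximum = 4*4t + 1*1t + 2*2t = 21*sqrt(2) = sqrt(882)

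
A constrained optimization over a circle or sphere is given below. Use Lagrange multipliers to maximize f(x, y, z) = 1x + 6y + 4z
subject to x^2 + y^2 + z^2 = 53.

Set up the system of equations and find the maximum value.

Lagrange conditions: 1 = 2*lambda*x, 6 = 2*lambda*y, 4 = 2*lambda*z
So x:1 = y:6 = z:4, i.e. x = 1t, y = 6t, z = 4t
Constraint: t^2*(1^2 + 6^2 + 4^2) = 53
  t^2 * 53 = 53  =>  t = sqrt(1)
Maximum = 1*1t + 6*6t + 4*4t = 53*sqrt(1) = 53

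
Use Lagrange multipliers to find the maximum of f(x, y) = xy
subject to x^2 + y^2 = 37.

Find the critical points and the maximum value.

Lagrange conditions: y = 2*lambda*x and x = 2*lambda*y
If x = 0 then y = 0, violating the constraint, so x, y != 0.
Dividing: y/x = x/y => x^2 = y^2 => y = x or y = -x
Constraint: 2x^2 = 37 => x^2 = 37/2 => x = +/-sqrt(37/2)
Critical points: (sqrt(37/2), sqrt(37/2)), (-sqrt(37/2), -sqrt(37/2)), (sqrt(37/2), -sqrt(37/2)), (-sqrt(37/2), sqrt(37/2))
  y = x:  xy = x^2 = 37/2  at (sqrt(37/2), sqrt(37/2)) and (-sqrt(37/2), -sqrt(37/2))
  y = -x: xy = -x^2 = -37/2 at (sqrt(37/2), -sqrt(37/2)) and (-sqrt(37/2), sqrt(37/2))
Maximum xy = 37/2 at (sqrt(37/2), sqrt(37/2)) and (-sqrt(37/2), -sqrt(37/2))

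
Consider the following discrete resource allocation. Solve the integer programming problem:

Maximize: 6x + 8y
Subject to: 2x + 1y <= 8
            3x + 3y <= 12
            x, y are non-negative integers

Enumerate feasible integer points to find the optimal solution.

Constraint 1: 2x + 1y <= 8
Constraint 2: 3x + 3y <= 12
Feasible x range (need y >= 0): 0 <= x <= min(8/2, 12/3) => x in {0, ..., 4}.
Enumerate feasible integer points row by row (the coefficient of y is 8 > 0, so for each x the largest feasible y gives the best value):
  x = 0: y <= min((8 - 2*0)/1, (12 - 3*0)/3) => y in {0, ..., 4}; best 6*0 + 8*4 = 32
  x = 1: y <= min((8 - 2*1)/1, (12 - 3*1)/3) => y in {0, ..., 3}; best 6*1 + 8*3 = 30
  x = 2: y <= min((8 - 2*2)/1, (12 - 3*2)/3) => y in {0, ..., 2}; best 6*2 + 8*2 = 28
  x = 3: y <= min((8 - 2*3)/1, (12 - 3*3)/3) => y in {0, ..., 1}; best 6*3 + 8*1 = 26
  x = 4: y <= min((8 - 2*4)/1, (12 - 3*4)/3) => y in {0}; best 6*4 + 8*0 = 24
The maximum 6x + 8y = 32 is achieved at x = 0, y = 4.
Check: 2*0 + 1*4 = 4 <= 8 and 3*0 + 3*4 = 12 <= 12.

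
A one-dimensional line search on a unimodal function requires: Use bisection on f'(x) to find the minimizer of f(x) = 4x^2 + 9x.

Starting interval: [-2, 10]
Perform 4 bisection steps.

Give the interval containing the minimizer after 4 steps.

Finding critical point of f(x) = 4x^2 + 9x using bisection on f'(x) = 8x + 9.
f'(x) = 0 when x = -9/8.
Starting interval: [-2, 10]
Step 1: mid = 4, f'(mid) = 41, new interval = [-2, 4]
Step 2: mid = 1, f'(mid) = 17, new interval = [-2, 1]
Step 3: mid = -1/2, f'(mid) = 5, new interval = [-2, -1/2]
Step 4: mid = -5/4, f'(mid) = -1, new interval = [-5/4, -1/2]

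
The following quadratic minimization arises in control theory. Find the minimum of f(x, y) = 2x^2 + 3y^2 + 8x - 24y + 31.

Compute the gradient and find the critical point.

f(x,y) = 2x^2 + 3y^2 + 8x - 24y + 31
df/dx = 4x + (8) = 0  =>  x = -2
df/dy = 6y + (-24) = 0  =>  y = 4
f(-2, 4) = 2*(-2)^2 + 3*(4)^2 + 8*(-2) + -24*(4) + 31 = -25
Hessian is diagonal with entries 4, 6 > 0, so this is a minimum.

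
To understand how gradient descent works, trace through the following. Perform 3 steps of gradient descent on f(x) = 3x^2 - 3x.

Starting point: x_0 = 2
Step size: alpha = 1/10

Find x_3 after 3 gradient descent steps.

f(x) = 3x^2 - 3x, f'(x) = 6x + (-3)
Step 1: f'(2) = 9, x_1 = 2 - 1/10 * 9 = 11/10
Step 2: f'(11/10) = 18/5, x_2 = 11/10 - 1/10 * 18/5 = 37/50
Step 3: f'(37/50) = 36/25, x_3 = 37/50 - 1/10 * 36/25 = 149/250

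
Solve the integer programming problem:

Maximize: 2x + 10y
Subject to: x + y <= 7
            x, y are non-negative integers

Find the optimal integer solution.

Objective: 2x + 10y, constraint: x + y <= 7
Coefficient of y is 10 > coefficient of x is 2, so allocate the entire budget to y.
Optimal: x = 0, y = 7, value = 70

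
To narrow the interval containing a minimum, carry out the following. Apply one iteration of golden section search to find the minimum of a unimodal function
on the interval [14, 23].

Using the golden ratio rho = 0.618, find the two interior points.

Golden section search on [14, 23].
Golden ratio rho = 0.618 (approx).
Interior points:
  x_1 = 14 + (1-0.618)*9 = 17.4380
  x_2 = 14 + 0.618*9 = 19.5620
Compare f(x_1) and f(x_2) to determine which subinterval to keep.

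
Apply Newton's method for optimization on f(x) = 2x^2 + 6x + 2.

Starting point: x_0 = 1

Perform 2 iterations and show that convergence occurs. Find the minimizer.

f(x) = 2x^2 + 6x + 2, f'(x) = 4x + (6), f''(x) = 4
Step 1: f'(1) = 10, x_1 = 1 - 10/4 = -3/2
Step 2: f'(-3/2) = 0, x_2 = -3/2 (converged)
Newton's method converges in 1 step for quadratics.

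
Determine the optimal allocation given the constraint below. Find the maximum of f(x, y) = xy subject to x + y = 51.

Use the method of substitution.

Substitute y = 51 - x into f(x,y) = xy:
g(x) = x(51 - x) = 51x - x^2
g'(x) = 51 - 2x = 0  =>  x = 51/2
y = 51 - 51/2 = 51/2
Maximum value = (51/2) * (51/2) = 2601/4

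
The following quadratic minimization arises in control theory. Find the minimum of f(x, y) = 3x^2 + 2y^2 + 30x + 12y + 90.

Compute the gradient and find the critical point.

f(x,y) = 3x^2 + 2y^2 + 30x + 12y + 90
df/dx = 6x + (30) = 0  =>  x = -5
df/dy = 4y + (12) = 0  =>  y = -3
f(-5, -3) = 3*(-5)^2 + 2*(-3)^2 + 30*(-5) + 12*(-3) + 90 = -3
Hessian is diagonal with entries 6, 4 > 0, so this is a minimum.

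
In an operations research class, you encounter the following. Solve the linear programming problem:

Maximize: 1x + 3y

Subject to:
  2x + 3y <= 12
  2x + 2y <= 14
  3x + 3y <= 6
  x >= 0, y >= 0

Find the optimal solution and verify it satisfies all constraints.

Feasible vertices: (0, 0), (0, 2), (2, 0)
Objective 1x + 3y at each vertex:
  (0, 0): 0
  (0, 2): 6
  (2, 0): 2
Maximum is 6 at (0, 2).
Verify constraints at (x, y) = (0, 2):
  2*0 + 3*2 = 6 <= 12
  2*0 + 2*2 = 4 <= 14
  3*0 + 3*2 = 6 <= 6 (active)
  x = 0 >= 0, y = 2 >= 0. All constraints satisfied.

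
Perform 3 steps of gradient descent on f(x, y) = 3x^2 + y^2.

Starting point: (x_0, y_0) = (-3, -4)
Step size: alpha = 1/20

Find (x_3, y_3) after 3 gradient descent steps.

f(x,y) = 3x^2 + y^2
grad_x = 6x + 0y, grad_y = 2y + 0x
Step 1: grad = (-18, -8), (-21/10, -18/5)
Step 2: grad = (-63/5, -36/5), (-147/100, -81/25)
Step 3: grad = (-441/50, -162/25), (-1029/1000, -729/250)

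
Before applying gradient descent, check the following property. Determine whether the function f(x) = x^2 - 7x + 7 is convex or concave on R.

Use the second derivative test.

f(x) = x^2 - 7x + 7
f'(x) = 2x - 7
f''(x) = 2
Since f''(x) = 2 > 0 for all x, f is convex on R.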